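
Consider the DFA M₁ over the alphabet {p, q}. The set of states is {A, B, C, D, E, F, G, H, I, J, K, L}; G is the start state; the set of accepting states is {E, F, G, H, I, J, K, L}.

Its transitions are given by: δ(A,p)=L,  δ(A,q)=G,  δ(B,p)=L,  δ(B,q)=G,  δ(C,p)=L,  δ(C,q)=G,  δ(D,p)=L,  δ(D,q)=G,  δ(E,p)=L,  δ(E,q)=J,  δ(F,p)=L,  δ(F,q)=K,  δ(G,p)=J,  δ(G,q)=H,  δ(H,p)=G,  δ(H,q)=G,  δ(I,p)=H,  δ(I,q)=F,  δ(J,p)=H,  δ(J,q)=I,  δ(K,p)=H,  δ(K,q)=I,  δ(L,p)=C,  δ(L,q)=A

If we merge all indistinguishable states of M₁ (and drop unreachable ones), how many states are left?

Reachable states from the start: {A,C,F,G,H,I,J,K,L}. Unreachable: {B,D,E} — drop them.
Initial partition by acceptance: {F,G,H,I,J,K,L} | {A,C}.
On input p, block {F,G,H,I,J,K,L} splits into {F,G,H,I,J,K} and {L}.
Split {F,G,H,I,J,K} by δ(·,p) → {G,H,I,J,K} and {F}.
On input q, block {G,H,I,J,K} splits into {G,H,J,K} and {I}.
On input q, block {G,H,J,K} splits into {G,H} and {J,K}.
Refine {G,H} on symbol p: members go to different blocks, giving {G} and {H}.
No further refinement is possible. Final partition (7 blocks): {G} | {A,C} | {L} | {F} | {I} | {J,K} | {H}.

7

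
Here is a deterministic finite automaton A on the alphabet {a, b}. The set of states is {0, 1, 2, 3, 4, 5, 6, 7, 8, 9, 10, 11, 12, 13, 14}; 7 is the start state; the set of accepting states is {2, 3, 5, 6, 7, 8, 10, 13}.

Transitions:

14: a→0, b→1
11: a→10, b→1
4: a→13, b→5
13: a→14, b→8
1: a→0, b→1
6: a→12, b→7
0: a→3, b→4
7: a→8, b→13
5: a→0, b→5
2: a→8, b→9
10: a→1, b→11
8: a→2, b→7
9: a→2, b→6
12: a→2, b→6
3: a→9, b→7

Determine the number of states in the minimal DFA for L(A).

10

Reachable states from the start: {0,1,2,3,4,5,6,7,8,9,12,13,14}. Unreachable: {10,11} — drop them.
Start with accepting vs non-accepting: {2,3,5,6,7,8,13} | {0,1,4,9,12,14}.
On input a, block {2,3,5,6,7,8,13} splits into {3,5,6,13} and {2,7,8}.
On input b, block {3,5,6,13} splits into {3,6,13} and {5}.
Refine {0,1,4,9,12,14} on symbol a: members go to different blocks, giving {0,4} and {1,14} and {9,12}.
Refine {3,6,13} on symbol a: members go to different blocks, giving {3,6} and {13}.
Split {0,4} by δ(·,a) → {0} and {4}.
Refine {2,7,8} on symbol b: members go to different blocks, giving {2} and {7} and {8}.
No further refinement is possible. Final partition (10 blocks): {3,6} | {0} | {2} | {5} | {1,14} | {9,12} | {13} | {4} | {7} | {8}.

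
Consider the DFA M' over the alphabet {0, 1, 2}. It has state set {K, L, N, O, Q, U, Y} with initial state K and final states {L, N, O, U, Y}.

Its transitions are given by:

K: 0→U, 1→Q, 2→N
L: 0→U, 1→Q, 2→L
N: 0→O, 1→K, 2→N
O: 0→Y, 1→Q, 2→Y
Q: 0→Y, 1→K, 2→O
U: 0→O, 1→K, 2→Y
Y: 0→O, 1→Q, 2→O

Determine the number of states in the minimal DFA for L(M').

2

States {L} cannot be reached from the start state, so discard them.
Start with accepting vs non-accepting: {N,O,U,Y} | {K,Q}.
The partition is now stable with 2 blocks: {N,O,U,Y} | {K,Q}.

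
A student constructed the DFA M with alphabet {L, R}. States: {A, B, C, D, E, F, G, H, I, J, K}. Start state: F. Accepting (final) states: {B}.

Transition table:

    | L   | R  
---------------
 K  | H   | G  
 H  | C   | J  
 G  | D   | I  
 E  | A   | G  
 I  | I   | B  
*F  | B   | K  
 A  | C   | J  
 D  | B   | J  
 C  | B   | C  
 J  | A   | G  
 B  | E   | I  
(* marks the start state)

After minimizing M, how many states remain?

7

All states are reachable from the start state.
Start with accepting vs non-accepting: {B} | {A,C,D,E,F,G,H,I,J,K}.
On input L, block {A,C,D,E,F,G,H,I,J,K} splits into {A,E,G,H,I,J,K} and {C,D,F}.
Refine {A,E,G,H,I,J,K} on symbol L: members go to different blocks, giving {E,I,J,K} and {A,G,H}.
On input L, block {E,I,J,K} splits into {E,J,K} and {I}.
On input R, block {C,D,F} splits into {D,F} and {C}.
Split {A,G,H} by δ(·,L) → {A,H} and {G}.
The partition is now stable with 7 blocks: {B} | {E,J,K} | {D,F} | {A,H} | {I} | {C} | {G}.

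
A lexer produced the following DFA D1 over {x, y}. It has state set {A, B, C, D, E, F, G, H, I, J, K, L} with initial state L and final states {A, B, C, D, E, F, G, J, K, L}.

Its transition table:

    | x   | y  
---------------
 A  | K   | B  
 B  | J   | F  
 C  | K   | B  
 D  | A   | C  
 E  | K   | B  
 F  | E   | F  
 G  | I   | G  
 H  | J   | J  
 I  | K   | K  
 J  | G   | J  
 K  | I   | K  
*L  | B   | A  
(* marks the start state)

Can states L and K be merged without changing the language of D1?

First remove the unreachable states {C,D,H}; 9 states remain.
Start with accepting vs non-accepting: {A,B,E,F,G,J,K,L} | {I}.
On input x, block {A,B,E,F,G,J,K,L} splits into {A,B,E,F,J,L} and {G,K}.
On input x, block {A,B,E,F,J,L} splits into {A,E,J} and {B,F,L}.
On input y, block {A,E,J} splits into {A,E} and {J}.
Refine {B,F,L} on symbol x: members go to different blocks, giving {B} and {F} and {L}.
Stable partition: {A,E} | {I} | {G,K} | {B} | {J} | {F} | {L} — 7 equivalence classes.
L and K end up in different blocks, so they are distinguishable. For instance, the string 'x' is accepted from only L.

No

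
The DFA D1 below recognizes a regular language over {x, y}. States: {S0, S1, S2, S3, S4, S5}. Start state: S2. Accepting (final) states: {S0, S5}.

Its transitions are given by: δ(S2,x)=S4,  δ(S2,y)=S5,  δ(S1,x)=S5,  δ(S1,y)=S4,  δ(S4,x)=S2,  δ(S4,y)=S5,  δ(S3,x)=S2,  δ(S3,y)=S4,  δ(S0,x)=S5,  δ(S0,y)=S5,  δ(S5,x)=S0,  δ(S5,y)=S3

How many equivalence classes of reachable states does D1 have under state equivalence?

4

States {S1} cannot be reached from the start state, so discard them.
P0 = {S0,S5} | {S2,S3,S4}.
Split {S0,S5} by δ(·,y) → {S0} and {S5}.
Refine {S2,S3,S4} on symbol y: members go to different blocks, giving {S2,S4} and {S3}.
No further refinement is possible. Final partition (4 blocks): {S0} | {S2,S4} | {S5} | {S3}.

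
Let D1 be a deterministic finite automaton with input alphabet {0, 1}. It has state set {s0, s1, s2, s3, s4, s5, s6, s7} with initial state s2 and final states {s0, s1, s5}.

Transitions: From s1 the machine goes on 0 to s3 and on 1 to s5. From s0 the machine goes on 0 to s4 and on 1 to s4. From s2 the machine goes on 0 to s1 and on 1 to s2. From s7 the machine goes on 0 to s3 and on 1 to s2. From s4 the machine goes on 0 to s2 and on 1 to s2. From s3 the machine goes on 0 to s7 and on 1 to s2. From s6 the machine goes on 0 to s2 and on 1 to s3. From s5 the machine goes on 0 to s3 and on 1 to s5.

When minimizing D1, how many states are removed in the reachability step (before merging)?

3

BFS from s2 reaches {s1, s2, s3, s5, s7}; the 3 state(s) s0, s4, s6 are never visited.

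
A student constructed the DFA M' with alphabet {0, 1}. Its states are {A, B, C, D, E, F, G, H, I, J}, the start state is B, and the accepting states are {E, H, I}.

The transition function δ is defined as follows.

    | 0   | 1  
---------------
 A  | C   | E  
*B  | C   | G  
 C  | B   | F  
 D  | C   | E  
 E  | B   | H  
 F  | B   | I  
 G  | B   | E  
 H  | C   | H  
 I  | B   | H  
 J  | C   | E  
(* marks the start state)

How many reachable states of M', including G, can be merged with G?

First remove the unreachable states {A,D,J}; 7 states remain.
Start with accepting vs non-accepting: {E,H,I} | {B,C,F,G}.
On input 1, block {B,C,F,G} splits into {B,C} and {F,G}.
No further refinement is possible. Final partition (3 blocks): {E,H,I} | {B,C} | {F,G}.
The equivalence class containing G is {F,G}, of size 2.

2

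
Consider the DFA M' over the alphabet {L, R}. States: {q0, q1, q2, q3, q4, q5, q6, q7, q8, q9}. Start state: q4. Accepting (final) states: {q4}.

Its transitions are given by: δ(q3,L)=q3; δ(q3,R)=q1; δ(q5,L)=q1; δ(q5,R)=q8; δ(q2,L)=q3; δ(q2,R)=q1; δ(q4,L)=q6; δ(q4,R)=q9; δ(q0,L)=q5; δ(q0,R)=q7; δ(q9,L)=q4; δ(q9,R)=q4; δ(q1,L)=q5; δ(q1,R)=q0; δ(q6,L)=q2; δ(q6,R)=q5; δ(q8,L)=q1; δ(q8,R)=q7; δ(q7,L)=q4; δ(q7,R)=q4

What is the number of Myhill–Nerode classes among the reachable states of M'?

Start with accepting vs non-accepting: {q4} | {q0,q1,q2,q3,q5,q6,q7,q8,q9}.
Split {q0,q1,q2,q3,q5,q6,q7,q8,q9} by δ(·,L) → {q0,q1,q2,q3,q5,q6,q8} and {q7,q9}.
Refine {q0,q1,q2,q3,q5,q6,q8} on symbol R: members go to different blocks, giving {q1,q2,q3,q5,q6} and {q0,q8}.
On input R, block {q1,q2,q3,q5,q6} splits into {q2,q3,q6} and {q1,q5}.
No further refinement is possible. Final partition (5 blocks): {q4} | {q2,q3,q6} | {q7,q9} | {q0,q8} | {q1,q5}.

5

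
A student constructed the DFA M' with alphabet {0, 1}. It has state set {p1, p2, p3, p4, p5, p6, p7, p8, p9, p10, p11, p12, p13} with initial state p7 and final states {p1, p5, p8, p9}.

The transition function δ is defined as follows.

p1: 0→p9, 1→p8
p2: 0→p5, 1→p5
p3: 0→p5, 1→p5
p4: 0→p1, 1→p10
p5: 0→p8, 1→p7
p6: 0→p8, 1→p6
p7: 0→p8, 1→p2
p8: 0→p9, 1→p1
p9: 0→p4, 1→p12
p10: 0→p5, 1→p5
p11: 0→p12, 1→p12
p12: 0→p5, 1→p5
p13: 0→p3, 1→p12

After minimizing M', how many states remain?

5

Reachable states from the start: {p1,p2,p4,p5,p7,p8,p9,p10,p12}. Unreachable: {p3,p6,p11,p13} — drop them.
P0 = {p1,p5,p8,p9} | {p2,p4,p7,p10,p12}.
On input 0, block {p1,p5,p8,p9} splits into {p1,p5,p8} and {p9}.
Split {p1,p5,p8} by δ(·,0) → {p1,p8} and {p5}.
Refine {p2,p4,p7,p10,p12} on symbol 0: members go to different blocks, giving {p2,p10,p12} and {p4,p7}.
No further refinement is possible. Final partition (5 blocks): {p1,p8} | {p2,p10,p12} | {p9} | {p5} | {p4,p7}.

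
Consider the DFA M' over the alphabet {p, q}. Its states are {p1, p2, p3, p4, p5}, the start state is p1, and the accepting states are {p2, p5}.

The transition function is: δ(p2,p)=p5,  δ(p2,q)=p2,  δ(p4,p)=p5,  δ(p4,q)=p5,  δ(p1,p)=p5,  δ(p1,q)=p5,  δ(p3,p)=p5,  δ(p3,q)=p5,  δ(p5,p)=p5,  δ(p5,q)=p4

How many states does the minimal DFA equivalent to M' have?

First remove the unreachable states {p2,p3}; 3 states remain.
P0 = {p5} | {p1,p4}.
No further refinement is possible. Final partition (2 blocks): {p5} | {p1,p4}.

2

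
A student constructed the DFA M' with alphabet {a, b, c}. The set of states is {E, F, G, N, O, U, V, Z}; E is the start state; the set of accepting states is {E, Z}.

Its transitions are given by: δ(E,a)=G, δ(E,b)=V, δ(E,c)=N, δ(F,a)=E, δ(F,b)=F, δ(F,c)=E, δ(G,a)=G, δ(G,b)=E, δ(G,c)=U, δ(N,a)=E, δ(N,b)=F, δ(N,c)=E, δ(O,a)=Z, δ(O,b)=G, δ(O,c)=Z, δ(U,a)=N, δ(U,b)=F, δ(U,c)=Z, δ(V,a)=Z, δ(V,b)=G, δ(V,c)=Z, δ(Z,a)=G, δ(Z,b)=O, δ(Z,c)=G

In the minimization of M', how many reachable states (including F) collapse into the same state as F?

2

Start with accepting vs non-accepting: {E,Z} | {F,G,N,O,U,V}.
Split {F,G,N,O,U,V} by δ(·,a) → {F,N,O,V} and {G,U}.
Split {E,Z} by δ(·,c) → {E} and {Z}.
On input a, block {F,N,O,V} splits into {O,V} and {F,N}.
Split {G,U} by δ(·,a) → {G} and {U}.
No further refinement is possible. Final partition (6 blocks): {E} | {O,V} | {G} | {Z} | {F,N} | {U}.
State F belongs to the block {F,N}, which has 2 states.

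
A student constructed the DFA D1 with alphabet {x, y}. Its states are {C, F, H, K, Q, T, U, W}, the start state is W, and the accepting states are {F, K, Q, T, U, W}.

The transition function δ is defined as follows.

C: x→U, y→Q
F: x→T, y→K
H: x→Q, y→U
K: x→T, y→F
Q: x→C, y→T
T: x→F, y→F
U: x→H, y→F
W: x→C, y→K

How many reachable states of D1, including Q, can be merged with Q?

Start with accepting vs non-accepting: {F,K,Q,T,U,W} | {C,H}.
Refine {F,K,Q,T,U,W} on symbol x: members go to different blocks, giving {F,K,T} and {Q,U,W}.
The partition is now stable with 3 blocks: {F,K,T} | {C,H} | {Q,U,W}.
State Q belongs to the block {Q,U,W}, which has 3 states.

3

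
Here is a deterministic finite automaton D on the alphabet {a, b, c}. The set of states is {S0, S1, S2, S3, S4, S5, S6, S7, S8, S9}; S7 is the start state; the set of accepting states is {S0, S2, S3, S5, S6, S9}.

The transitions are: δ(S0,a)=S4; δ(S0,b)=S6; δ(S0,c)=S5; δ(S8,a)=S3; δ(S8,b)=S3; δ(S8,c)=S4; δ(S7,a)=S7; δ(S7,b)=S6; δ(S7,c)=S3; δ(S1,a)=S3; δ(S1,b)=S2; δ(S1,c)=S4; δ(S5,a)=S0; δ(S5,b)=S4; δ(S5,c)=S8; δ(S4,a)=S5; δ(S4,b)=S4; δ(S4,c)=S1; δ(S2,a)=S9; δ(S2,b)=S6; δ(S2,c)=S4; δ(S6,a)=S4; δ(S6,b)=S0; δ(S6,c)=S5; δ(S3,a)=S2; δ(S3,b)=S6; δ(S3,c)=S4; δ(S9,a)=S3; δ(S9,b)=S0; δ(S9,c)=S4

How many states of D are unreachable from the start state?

A breadth-first search from the start state visits every state.

0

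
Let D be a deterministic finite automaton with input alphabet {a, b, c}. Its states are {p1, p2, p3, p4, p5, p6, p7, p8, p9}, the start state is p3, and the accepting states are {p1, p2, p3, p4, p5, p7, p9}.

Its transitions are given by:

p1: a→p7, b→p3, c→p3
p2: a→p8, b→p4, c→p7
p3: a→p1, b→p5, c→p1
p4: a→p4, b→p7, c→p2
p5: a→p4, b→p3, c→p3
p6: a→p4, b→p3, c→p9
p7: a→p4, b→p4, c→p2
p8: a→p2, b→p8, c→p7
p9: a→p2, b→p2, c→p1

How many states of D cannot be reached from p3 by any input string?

2

No path from p3 leads to p6, p9; the other 7 states are all reachable.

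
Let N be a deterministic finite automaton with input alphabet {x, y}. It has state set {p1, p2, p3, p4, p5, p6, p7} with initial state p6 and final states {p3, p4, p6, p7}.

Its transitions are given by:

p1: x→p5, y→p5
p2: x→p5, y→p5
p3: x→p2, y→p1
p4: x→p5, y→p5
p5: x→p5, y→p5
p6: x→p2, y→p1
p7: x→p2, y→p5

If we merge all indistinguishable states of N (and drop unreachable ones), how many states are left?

2

First remove the unreachable states {p3,p4,p7}; 4 states remain.
Initial partition by acceptance: {p6} | {p1,p2,p5}.
No further refinement is possible. Final partition (2 blocks): {p6} | {p1,p2,p5}.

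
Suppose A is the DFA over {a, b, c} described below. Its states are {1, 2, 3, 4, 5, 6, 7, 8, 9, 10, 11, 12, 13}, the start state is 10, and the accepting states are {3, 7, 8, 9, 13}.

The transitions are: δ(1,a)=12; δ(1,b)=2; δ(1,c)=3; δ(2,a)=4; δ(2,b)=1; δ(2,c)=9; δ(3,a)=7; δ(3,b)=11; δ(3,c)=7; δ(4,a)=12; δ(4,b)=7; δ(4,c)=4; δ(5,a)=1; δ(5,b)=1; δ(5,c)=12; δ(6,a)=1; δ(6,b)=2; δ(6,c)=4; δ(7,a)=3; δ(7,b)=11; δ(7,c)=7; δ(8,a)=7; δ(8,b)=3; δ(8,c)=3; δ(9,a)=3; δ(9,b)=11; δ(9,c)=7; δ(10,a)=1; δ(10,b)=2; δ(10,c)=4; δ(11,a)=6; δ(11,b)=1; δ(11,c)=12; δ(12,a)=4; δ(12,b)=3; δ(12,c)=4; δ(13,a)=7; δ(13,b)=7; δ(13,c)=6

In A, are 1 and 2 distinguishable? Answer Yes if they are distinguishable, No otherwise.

First remove the unreachable states {5,8,13}; 10 states remain.
P0 = {3,7,9} | {1,2,4,6,10,11,12}.
Split {1,2,4,6,10,11,12} by δ(·,b) → {1,2,6,10,11} and {4,12}.
On input a, block {1,2,6,10,11} splits into {6,10,11} and {1,2}.
Split {6,10,11} by δ(·,a) → {6,10} and {11}.
Stable partition: {3,7,9} | {6,10} | {4,12} | {1,2} | {11} — 5 equivalence classes.
1 and 2 lie in the same block of the stable partition, so they are equivalent — no string distinguishes them.

No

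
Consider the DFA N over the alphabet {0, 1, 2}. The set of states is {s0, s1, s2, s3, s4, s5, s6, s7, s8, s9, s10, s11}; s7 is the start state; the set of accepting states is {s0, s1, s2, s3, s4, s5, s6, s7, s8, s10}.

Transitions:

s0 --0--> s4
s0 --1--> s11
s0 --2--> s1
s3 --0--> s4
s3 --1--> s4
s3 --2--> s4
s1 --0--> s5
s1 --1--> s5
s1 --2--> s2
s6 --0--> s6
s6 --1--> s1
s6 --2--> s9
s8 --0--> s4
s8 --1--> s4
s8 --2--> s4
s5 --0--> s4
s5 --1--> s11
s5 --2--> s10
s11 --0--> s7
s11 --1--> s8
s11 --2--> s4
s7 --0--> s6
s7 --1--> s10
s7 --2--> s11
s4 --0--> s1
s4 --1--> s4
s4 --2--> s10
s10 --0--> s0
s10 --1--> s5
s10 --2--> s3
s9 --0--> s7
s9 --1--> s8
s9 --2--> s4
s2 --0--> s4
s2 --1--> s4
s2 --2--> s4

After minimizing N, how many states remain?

Every state is reachable, so we keep all 12.
P0 = {s0,s1,s2,s3,s4,s5,s6,s7,s8,s10} | {s9,s11}.
Refine {s0,s1,s2,s3,s4,s5,s6,s7,s8,s10} on symbol 1: members go to different blocks, giving {s1,s2,s3,s4,s6,s7,s8,s10} and {s0,s5}.
On input 0, block {s1,s2,s3,s4,s6,s7,s8,s10} splits into {s2,s3,s4,s6,s7,s8} and {s1,s10}.
On input 0, block {s2,s3,s4,s6,s7,s8} splits into {s2,s3,s6,s7,s8} and {s4}.
Refine {s2,s3,s6,s7,s8} on symbol 0: members go to different blocks, giving {s2,s3,s8} and {s6,s7}.
The partition is now stable with 6 blocks: {s2,s3,s8} | {s9,s11} | {s0,s5} | {s1,s10} | {s4} | {s6,s7}.

6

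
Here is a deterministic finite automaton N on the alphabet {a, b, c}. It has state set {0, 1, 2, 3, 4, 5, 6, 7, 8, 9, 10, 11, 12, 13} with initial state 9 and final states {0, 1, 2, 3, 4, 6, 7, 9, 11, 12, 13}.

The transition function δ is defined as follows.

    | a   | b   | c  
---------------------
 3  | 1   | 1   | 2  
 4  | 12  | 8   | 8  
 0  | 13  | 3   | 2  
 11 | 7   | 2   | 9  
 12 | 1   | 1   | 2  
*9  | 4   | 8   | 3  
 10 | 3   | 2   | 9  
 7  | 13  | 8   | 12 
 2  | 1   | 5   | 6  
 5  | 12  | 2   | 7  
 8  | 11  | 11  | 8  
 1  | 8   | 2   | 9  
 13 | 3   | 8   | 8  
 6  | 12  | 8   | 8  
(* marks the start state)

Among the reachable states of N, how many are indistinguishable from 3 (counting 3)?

2

Reachable states from the start: {1,2,3,4,5,6,7,8,9,11,12,13}. Unreachable: {0,10} — drop them.
P0 = {1,2,3,4,6,7,9,11,12,13} | {5,8}.
Split {1,2,3,4,6,7,9,11,12,13} by δ(·,a) → {2,3,4,6,7,9,11,12,13} and {1}.
Split {2,3,4,6,7,9,11,12,13} by δ(·,a) → {4,6,7,9,11,13} and {2,3,12}.
On input a, block {4,6,7,9,11,13} splits into {4,6,13} and {7,9,11}.
On input a, block {5,8} splits into {5} and {8}.
Split {2,3,12} by δ(·,b) → {3,12} and {2}.
Refine {7,9,11} on symbol a: members go to different blocks, giving {7,9} and {11}.
The partition is now stable with 8 blocks: {4,6,13} | {5} | {1} | {3,12} | {7,9} | {8} | {2} | {11}.
The equivalence class containing 3 is {3,12}, of size 2.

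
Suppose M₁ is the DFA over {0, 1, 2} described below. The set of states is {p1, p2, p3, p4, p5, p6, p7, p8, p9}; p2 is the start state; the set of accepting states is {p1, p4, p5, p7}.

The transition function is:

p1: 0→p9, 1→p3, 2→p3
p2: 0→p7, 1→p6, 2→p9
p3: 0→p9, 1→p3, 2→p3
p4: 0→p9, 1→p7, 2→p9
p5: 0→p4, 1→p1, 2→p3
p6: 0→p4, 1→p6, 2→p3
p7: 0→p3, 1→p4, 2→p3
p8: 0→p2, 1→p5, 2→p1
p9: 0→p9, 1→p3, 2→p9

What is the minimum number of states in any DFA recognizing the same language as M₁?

3

States {p1,p5,p8} cannot be reached from the start state, so discard them.
P0 = {p4,p7} | {p2,p3,p6,p9}.
On input 0, block {p2,p3,p6,p9} splits into {p2,p6} and {p3,p9}.
No further refinement is possible. Final partition (3 blocks): {p4,p7} | {p2,p6} | {p3,p9}.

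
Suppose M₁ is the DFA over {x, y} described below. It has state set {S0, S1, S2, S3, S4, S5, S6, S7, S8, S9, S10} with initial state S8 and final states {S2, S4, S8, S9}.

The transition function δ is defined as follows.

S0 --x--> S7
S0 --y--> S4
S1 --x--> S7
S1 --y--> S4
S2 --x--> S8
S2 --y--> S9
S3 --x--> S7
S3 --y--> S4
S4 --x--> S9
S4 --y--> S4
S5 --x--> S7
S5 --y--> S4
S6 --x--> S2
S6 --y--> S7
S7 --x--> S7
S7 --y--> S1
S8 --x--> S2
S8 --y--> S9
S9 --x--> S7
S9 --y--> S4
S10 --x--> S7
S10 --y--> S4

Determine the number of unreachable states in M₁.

5

No path from S8 leads to S0, S3, S5, S6, S10; the other 6 states are all reachable.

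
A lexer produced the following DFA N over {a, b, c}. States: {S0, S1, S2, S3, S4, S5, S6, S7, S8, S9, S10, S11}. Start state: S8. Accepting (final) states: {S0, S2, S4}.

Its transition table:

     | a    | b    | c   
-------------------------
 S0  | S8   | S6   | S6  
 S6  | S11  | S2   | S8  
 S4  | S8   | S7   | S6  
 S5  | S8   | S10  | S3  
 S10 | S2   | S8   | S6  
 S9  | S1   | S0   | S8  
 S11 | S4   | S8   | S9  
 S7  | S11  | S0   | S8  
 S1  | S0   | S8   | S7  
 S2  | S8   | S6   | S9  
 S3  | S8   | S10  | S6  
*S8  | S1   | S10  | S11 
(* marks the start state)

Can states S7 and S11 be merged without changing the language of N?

No

States {S3,S5} cannot be reached from the start state, so discard them.
P0 = {S0,S2,S4} | {S1,S6,S7,S8,S9,S10,S11}.
Refine {S1,S6,S7,S8,S9,S10,S11} on symbol a: members go to different blocks, giving {S6,S7,S8,S9} and {S1,S10,S11}.
Refine {S6,S7,S8,S9} on symbol b: members go to different blocks, giving {S6,S7,S9} and {S8}.
No further refinement is possible. Final partition (4 blocks): {S0,S2,S4} | {S6,S7,S9} | {S1,S10,S11} | {S8}.
S7 and S11 end up in different blocks, so they are distinguishable. For instance, the string 'a' is accepted from only S11.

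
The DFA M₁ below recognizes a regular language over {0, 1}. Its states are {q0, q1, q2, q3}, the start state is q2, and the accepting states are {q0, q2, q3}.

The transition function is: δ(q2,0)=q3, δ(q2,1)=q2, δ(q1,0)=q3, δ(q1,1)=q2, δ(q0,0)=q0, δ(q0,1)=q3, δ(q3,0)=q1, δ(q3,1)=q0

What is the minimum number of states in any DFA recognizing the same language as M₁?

4

P0 = {q0,q2,q3} | {q1}.
On input 0, block {q0,q2,q3} splits into {q0,q2} and {q3}.
Split {q0,q2} by δ(·,0) → {q0} and {q2}.
No further refinement is possible. Final partition (4 blocks): {q0} | {q1} | {q3} | {q2}.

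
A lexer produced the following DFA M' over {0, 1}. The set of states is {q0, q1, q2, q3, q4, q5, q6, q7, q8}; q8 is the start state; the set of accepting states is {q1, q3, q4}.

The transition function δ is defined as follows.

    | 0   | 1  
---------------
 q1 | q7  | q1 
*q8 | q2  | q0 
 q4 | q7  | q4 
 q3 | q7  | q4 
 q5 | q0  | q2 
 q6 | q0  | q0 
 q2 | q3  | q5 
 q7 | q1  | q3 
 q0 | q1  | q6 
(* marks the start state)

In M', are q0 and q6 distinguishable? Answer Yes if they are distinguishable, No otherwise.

Yes

P0 = {q1,q3,q4} | {q0,q2,q5,q6,q7,q8}.
Split {q0,q2,q5,q6,q7,q8} by δ(·,0) → {q0,q2,q7} and {q5,q6,q8}.
Split {q0,q2,q7} by δ(·,1) → {q0,q2} and {q7}.
No further refinement is possible. Final partition (4 blocks): {q1,q3,q4} | {q0,q2} | {q5,q6,q8} | {q7}.
q0 and q6 end up in different blocks, so they are distinguishable. For instance, the string '0' is accepted from only q0.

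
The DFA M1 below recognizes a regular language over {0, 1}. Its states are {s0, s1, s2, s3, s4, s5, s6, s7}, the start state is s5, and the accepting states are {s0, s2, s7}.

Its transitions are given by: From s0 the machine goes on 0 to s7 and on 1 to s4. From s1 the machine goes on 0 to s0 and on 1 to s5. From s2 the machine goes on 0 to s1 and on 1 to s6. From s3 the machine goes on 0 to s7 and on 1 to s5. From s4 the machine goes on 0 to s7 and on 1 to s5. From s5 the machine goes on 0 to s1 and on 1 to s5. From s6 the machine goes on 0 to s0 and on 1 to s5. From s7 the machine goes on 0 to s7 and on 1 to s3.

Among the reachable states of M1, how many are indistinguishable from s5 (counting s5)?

Reachable states from the start: {s0,s1,s3,s4,s5,s7}. Unreachable: {s2,s6} — drop them.
Initial partition by acceptance: {s0,s7} | {s1,s3,s4,s5}.
Split {s1,s3,s4,s5} by δ(·,0) → {s1,s3,s4} and {s5}.
Stable partition: {s0,s7} | {s1,s3,s4} | {s5} — 3 equivalence classes.
The equivalence class containing s5 is {s5}, of size 1.

1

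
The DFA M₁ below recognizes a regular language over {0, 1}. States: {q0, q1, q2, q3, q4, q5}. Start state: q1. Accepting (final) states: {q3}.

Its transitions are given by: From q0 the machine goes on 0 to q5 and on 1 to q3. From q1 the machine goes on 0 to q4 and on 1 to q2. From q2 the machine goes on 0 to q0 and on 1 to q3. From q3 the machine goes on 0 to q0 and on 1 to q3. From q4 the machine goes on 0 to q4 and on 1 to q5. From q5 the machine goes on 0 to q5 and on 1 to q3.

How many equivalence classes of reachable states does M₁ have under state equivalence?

Start with accepting vs non-accepting: {q3} | {q0,q1,q2,q4,q5}.
Split {q0,q1,q2,q4,q5} by δ(·,1) → {q0,q2,q5} and {q1,q4}.
The partition is now stable with 3 blocks: {q3} | {q0,q2,q5} | {q1,q4}.

3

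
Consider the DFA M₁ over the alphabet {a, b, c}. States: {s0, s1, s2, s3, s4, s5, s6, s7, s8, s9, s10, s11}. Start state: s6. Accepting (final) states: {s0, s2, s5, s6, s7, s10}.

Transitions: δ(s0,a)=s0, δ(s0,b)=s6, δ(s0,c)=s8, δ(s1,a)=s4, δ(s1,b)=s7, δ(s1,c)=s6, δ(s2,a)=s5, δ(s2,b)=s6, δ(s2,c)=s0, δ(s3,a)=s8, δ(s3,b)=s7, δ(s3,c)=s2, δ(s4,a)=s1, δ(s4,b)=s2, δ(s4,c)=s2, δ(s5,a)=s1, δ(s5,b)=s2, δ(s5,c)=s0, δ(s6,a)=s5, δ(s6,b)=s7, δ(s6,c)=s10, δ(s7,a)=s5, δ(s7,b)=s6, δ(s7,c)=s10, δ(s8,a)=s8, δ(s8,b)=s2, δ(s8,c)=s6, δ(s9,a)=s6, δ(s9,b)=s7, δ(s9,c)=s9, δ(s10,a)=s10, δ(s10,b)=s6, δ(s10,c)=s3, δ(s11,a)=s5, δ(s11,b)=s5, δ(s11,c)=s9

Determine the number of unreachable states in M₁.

2

BFS from s6 reaches {s0, s1, s2, s3, s4, s5, s6, s7, s8, s10}; the 2 state(s) s9, s11 are never visited.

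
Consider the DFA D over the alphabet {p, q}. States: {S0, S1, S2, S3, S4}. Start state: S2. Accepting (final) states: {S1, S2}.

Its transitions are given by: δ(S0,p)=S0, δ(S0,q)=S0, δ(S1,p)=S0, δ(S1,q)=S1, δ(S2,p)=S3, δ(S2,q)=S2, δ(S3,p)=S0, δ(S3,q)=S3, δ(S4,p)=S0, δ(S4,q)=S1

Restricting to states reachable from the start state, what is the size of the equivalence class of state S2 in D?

States {S1,S4} cannot be reached from the start state, so discard them.
Start with accepting vs non-accepting: {S2} | {S0,S3}.
The partition is now stable with 2 blocks: {S2} | {S0,S3}.
State S2 belongs to the block {S2}, which has 1 states.

1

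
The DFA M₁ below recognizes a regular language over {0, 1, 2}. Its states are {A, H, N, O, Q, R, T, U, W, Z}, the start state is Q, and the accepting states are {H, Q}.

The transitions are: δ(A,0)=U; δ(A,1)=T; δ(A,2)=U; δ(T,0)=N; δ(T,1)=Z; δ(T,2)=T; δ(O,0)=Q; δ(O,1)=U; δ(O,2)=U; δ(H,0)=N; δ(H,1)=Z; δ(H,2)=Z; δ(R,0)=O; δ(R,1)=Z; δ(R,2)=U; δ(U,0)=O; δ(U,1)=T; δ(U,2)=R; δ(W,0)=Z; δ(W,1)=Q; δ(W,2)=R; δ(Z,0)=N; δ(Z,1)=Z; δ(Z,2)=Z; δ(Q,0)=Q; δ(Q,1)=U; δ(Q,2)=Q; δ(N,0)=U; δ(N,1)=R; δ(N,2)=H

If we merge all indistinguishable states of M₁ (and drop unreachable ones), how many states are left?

States {A,W} cannot be reached from the start state, so discard them.
Start with accepting vs non-accepting: {H,Q} | {N,O,R,T,U,Z}.
On input 0, block {H,Q} splits into {Q} and {H}.
Refine {N,O,R,T,U,Z} on symbol 0: members go to different blocks, giving {N,R,T,U,Z} and {O}.
Split {N,R,T,U,Z} by δ(·,0) → {N,T,Z} and {R,U}.
Split {N,T,Z} by δ(·,0) → {T,Z} and {N}.
Stable partition: {Q} | {T,Z} | {H} | {O} | {R,U} | {N} — 6 equivalence classes.

6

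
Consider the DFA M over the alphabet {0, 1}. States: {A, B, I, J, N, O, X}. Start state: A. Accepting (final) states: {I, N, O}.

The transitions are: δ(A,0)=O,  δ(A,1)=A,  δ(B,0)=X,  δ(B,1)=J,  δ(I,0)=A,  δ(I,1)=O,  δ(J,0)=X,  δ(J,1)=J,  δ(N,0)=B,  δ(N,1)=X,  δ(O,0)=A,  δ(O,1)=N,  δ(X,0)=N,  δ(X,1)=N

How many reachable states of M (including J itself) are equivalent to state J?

First remove the unreachable states {I}; 6 states remain.
P0 = {N,O} | {A,B,J,X}.
Refine {N,O} on symbol 1: members go to different blocks, giving {N} and {O}.
On input 0, block {A,B,J,X} splits into {B,J} and {X} and {A}.
No further refinement is possible. Final partition (5 blocks): {N} | {B,J} | {O} | {X} | {A}.
State J belongs to the block {B,J}, which has 2 states.

2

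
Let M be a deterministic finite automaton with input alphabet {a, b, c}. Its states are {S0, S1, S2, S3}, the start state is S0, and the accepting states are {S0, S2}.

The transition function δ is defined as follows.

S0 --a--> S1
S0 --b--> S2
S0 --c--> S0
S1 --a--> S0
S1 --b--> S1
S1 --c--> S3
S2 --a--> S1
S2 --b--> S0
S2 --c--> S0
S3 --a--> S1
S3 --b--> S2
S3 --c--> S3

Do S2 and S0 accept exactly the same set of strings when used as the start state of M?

Initial partition by acceptance: {S0,S2} | {S1,S3}.
On input a, block {S1,S3} splits into {S1} and {S3}.
No further refinement is possible. Final partition (3 blocks): {S0,S2} | {S1} | {S3}.
S2 and S0 lie in the same block of the stable partition, so they are equivalent — no string distinguishes them.

Yes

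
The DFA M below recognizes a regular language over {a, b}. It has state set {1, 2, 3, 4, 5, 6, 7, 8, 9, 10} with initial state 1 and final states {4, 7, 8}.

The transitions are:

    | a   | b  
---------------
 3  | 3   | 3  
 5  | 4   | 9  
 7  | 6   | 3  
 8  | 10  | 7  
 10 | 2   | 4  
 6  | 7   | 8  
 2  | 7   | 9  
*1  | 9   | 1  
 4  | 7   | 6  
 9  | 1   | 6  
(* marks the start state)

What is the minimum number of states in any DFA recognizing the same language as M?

States {5} cannot be reached from the start state, so discard them.
Initial partition by acceptance: {4,7,8} | {1,2,3,6,9,10}.
On input a, block {4,7,8} splits into {7,8} and {4}.
Split {7,8} by δ(·,b) → {7} and {8}.
Split {1,2,3,6,9,10} by δ(·,a) → {1,3,9,10} and {2,6}.
On input a, block {1,3,9,10} splits into {1,3,9} and {10}.
Refine {1,3,9} on symbol b: members go to different blocks, giving {1,3} and {9}.
Split {1,3} by δ(·,a) → {1} and {3}.
On input b, block {2,6} splits into {2} and {6}.
The partition is now stable with 9 blocks: {7} | {1} | {4} | {8} | {2} | {10} | {9} | {3} | {6}.

9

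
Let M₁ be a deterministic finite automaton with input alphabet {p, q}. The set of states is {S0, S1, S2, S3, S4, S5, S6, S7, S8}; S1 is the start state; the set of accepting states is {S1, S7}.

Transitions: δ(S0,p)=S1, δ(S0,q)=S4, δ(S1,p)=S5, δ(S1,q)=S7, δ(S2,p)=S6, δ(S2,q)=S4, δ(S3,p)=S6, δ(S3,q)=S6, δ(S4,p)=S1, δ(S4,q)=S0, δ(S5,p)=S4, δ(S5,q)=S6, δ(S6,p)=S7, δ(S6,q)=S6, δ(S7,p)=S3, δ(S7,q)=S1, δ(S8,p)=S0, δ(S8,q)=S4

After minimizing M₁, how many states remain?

3

First remove the unreachable states {S2,S8}; 7 states remain.
P0 = {S1,S7} | {S0,S3,S4,S5,S6}.
Split {S0,S3,S4,S5,S6} by δ(·,p) → {S0,S4,S6} and {S3,S5}.
The partition is now stable with 3 blocks: {S1,S7} | {S0,S4,S6} | {S3,S5}.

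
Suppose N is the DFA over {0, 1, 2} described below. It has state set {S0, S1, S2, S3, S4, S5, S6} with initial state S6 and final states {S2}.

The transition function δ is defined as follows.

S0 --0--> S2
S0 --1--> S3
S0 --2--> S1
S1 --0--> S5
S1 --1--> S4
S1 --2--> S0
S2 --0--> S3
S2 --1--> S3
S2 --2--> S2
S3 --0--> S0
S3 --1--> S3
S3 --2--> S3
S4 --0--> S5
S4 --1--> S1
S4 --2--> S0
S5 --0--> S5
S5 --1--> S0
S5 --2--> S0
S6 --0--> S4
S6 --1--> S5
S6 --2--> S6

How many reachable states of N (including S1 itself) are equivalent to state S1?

P0 = {S2} | {S0,S1,S3,S4,S5,S6}.
On input 0, block {S0,S1,S3,S4,S5,S6} splits into {S1,S3,S4,S5,S6} and {S0}.
Refine {S1,S3,S4,S5,S6} on symbol 0: members go to different blocks, giving {S1,S4,S5,S6} and {S3}.
On input 1, block {S1,S4,S5,S6} splits into {S1,S4,S6} and {S5}.
Refine {S1,S4,S6} on symbol 0: members go to different blocks, giving {S1,S4} and {S6}.
No further refinement is possible. Final partition (6 blocks): {S2} | {S1,S4} | {S0} | {S3} | {S5} | {S6}.
State S1 belongs to the block {S1,S4}, which has 2 states.

2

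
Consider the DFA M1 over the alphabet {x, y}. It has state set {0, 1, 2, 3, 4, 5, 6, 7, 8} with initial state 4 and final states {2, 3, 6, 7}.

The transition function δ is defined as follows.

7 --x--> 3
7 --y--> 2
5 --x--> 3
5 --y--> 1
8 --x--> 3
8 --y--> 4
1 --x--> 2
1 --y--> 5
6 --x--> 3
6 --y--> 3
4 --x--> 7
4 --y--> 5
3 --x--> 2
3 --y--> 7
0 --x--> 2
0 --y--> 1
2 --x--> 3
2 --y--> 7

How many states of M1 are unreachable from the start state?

BFS from 4 reaches {1, 2, 3, 4, 5, 7}; the 3 state(s) 0, 6, 8 are never visited.

3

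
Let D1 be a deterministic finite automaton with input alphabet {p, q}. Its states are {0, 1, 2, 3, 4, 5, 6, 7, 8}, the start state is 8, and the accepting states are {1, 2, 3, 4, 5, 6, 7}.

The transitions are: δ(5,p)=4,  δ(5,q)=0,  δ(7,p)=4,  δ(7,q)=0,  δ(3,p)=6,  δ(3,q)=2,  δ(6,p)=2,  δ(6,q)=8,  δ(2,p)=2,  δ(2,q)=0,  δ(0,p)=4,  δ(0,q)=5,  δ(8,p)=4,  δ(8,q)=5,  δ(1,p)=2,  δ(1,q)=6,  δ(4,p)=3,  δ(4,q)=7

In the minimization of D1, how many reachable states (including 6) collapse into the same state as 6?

Reachable states from the start: {0,2,3,4,5,6,7,8}. Unreachable: {1} — drop them.
Initial partition by acceptance: {2,3,4,5,6,7} | {0,8}.
On input q, block {2,3,4,5,6,7} splits into {2,5,6,7} and {3,4}.
Refine {2,5,6,7} on symbol p: members go to different blocks, giving {2,6} and {5,7}.
Split {3,4} by δ(·,p) → {3} and {4}.
No further refinement is possible. Final partition (5 blocks): {2,6} | {0,8} | {3} | {5,7} | {4}.
The equivalence class containing 6 is {2,6}, of size 2.

2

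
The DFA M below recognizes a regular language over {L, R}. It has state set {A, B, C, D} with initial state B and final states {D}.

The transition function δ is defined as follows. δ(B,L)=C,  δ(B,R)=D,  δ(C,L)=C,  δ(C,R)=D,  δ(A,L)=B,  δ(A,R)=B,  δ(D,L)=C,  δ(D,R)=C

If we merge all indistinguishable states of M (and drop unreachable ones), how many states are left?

First remove the unreachable states {A}; 3 states remain.
P0 = {D} | {B,C}.
Stable partition: {D} | {B,C} — 2 equivalence classes.

2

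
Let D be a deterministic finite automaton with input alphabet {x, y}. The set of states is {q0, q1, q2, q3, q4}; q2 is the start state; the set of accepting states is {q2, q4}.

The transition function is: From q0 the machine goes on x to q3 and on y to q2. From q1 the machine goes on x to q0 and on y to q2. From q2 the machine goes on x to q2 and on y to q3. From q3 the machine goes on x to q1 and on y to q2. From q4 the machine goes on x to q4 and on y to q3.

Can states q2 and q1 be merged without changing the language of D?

First remove the unreachable states {q4}; 4 states remain.
P0 = {q2} | {q0,q1,q3}.
No further refinement is possible. Final partition (2 blocks): {q2} | {q0,q1,q3}.
q2 and q1 end up in different blocks, so they are distinguishable. For instance, the string 'ε' is accepted from only q2.

No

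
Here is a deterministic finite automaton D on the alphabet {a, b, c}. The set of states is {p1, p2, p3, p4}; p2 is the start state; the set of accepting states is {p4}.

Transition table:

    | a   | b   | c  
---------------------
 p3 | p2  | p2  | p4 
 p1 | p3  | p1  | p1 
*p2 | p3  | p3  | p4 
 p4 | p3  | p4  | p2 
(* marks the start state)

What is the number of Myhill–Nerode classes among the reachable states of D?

States {p1} cannot be reached from the start state, so discard them.
P0 = {p4} | {p2,p3}.
Stable partition: {p4} | {p2,p3} — 2 equivalence classes.

2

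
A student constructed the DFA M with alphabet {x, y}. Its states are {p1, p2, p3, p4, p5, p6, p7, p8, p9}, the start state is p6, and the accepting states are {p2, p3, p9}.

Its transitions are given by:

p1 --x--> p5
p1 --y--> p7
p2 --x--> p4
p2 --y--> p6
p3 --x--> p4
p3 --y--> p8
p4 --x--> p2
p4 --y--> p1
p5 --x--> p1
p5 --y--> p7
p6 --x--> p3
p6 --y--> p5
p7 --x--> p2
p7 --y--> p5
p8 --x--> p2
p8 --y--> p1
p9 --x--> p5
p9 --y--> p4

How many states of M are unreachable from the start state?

1

BFS from p6 reaches {p1, p2, p3, p4, p5, p6, p7, p8}; the 1 state(s) p9 are never visited.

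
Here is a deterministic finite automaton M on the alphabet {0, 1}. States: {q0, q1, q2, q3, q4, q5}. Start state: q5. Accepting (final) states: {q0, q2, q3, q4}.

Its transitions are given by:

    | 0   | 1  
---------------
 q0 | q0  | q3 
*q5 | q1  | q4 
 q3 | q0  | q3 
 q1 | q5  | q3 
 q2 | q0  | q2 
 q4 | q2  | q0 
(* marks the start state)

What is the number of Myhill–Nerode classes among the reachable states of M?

2

All states are reachable from the start state.
P0 = {q0,q2,q3,q4} | {q1,q5}.
Stable partition: {q0,q2,q3,q4} | {q1,q5} — 2 equivalence classes.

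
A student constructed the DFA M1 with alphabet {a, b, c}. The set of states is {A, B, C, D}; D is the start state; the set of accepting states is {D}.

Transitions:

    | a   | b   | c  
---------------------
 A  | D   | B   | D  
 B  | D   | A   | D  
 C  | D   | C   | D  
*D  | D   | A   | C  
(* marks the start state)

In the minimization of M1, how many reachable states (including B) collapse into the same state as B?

Start with accepting vs non-accepting: {D} | {A,B,C}.
No further refinement is possible. Final partition (2 blocks): {D} | {A,B,C}.
The equivalence class containing B is {A,B,C}, of size 3.

3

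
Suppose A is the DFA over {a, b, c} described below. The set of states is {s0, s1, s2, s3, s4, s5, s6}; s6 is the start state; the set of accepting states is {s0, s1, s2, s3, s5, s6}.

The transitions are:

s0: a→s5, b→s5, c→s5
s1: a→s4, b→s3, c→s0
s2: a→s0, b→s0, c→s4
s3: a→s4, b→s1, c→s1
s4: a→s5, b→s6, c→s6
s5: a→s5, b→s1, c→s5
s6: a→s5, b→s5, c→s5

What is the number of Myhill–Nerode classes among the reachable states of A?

5

States {s2} cannot be reached from the start state, so discard them.
P0 = {s0,s1,s3,s5,s6} | {s4}.
On input a, block {s0,s1,s3,s5,s6} splits into {s0,s5,s6} and {s1,s3}.
Split {s0,s5,s6} by δ(·,b) → {s0,s6} and {s5}.
Split {s1,s3} by δ(·,c) → {s1} and {s3}.
The partition is now stable with 5 blocks: {s0,s6} | {s4} | {s1} | {s5} | {s3}.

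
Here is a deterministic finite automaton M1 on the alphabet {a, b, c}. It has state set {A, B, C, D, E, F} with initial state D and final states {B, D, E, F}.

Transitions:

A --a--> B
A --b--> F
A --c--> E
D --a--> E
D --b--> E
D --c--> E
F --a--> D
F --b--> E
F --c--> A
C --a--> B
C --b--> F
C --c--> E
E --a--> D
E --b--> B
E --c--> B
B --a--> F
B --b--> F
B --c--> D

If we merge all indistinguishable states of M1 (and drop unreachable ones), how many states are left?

States {C} cannot be reached from the start state, so discard them.
P0 = {B,D,E,F} | {A}.
Split {B,D,E,F} by δ(·,c) → {B,D,E} and {F}.
Refine {B,D,E} on symbol a: members go to different blocks, giving {D,E} and {B}.
Split {D,E} by δ(·,b) → {D} and {E}.
The partition is now stable with 5 blocks: {D} | {A} | {F} | {B} | {E}.

5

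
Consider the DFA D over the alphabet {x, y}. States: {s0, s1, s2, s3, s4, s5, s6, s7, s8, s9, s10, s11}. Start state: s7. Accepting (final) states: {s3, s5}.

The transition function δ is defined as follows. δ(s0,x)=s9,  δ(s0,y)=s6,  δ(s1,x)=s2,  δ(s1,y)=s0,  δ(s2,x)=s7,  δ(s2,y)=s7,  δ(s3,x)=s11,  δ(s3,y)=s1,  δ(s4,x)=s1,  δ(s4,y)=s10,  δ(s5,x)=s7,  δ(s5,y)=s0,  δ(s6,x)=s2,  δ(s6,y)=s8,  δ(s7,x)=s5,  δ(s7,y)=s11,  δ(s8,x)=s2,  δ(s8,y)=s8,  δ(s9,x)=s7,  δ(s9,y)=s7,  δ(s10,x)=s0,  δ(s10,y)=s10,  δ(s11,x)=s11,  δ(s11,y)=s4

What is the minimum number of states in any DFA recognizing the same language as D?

States {s3} cannot be reached from the start state, so discard them.
Initial partition by acceptance: {s5} | {s0,s1,s2,s4,s6,s7,s8,s9,s10,s11}.
Refine {s0,s1,s2,s4,s6,s7,s8,s9,s10,s11} on symbol x: members go to different blocks, giving {s0,s1,s2,s4,s6,s8,s9,s10,s11} and {s7}.
Refine {s0,s1,s2,s4,s6,s8,s9,s10,s11} on symbol x: members go to different blocks, giving {s0,s1,s4,s6,s8,s10,s11} and {s2,s9}.
On input x, block {s0,s1,s4,s6,s8,s10,s11} splits into {s0,s1,s6,s8} and {s4,s10,s11}.
Refine {s4,s10,s11} on symbol x: members go to different blocks, giving {s4,s10} and {s11}.
The partition is now stable with 6 blocks: {s5} | {s0,s1,s6,s8} | {s7} | {s2,s9} | {s4,s10} | {s11}.

6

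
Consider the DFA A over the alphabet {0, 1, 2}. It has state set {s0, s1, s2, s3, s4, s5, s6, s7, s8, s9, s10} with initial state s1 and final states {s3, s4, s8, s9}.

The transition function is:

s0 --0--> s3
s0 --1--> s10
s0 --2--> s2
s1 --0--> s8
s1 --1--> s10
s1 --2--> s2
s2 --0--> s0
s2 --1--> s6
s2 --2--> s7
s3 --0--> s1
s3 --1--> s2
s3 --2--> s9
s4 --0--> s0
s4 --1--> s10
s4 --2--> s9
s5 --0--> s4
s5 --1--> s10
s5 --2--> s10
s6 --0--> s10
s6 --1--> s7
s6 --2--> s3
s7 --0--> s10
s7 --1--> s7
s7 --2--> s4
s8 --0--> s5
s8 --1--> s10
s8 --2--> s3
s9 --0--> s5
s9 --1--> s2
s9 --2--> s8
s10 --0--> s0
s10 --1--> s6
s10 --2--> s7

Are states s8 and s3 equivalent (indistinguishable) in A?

Yes

Every state is reachable, so we keep all 11.
Initial partition by acceptance: {s3,s4,s8,s9} | {s0,s1,s2,s5,s6,s7,s10}.
Split {s0,s1,s2,s5,s6,s7,s10} by δ(·,0) → {s2,s6,s7,s10} and {s0,s1,s5}.
Refine {s2,s6,s7,s10} on symbol 0: members go to different blocks, giving {s2,s10} and {s6,s7}.
Stable partition: {s3,s4,s8,s9} | {s2,s10} | {s0,s1,s5} | {s6,s7} — 4 equivalence classes.
s8 and s3 lie in the same block of the stable partition, so they are equivalent — no string distinguishes them.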